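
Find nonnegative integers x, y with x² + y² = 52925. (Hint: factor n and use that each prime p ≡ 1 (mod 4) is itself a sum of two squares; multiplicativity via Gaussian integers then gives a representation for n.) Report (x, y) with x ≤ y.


Step 1: Factor n = 52925 = 5^2 · 29 · 73.
Step 2: Check the mod-4 condition on each prime factor: 5 ≡ 1 (mod 4), exponent 2; 29 ≡ 1 (mod 4), exponent 1; 73 ≡ 1 (mod 4), exponent 1.
All primes ≡ 3 (mod 4) appear to even exponent (or don't appear), so by the two-squares theorem n IS expressible as a sum of two squares.
Step 3: Build a representation. Group n = k² · m with k = 5 and m = 29 · 73 = 2117 (a product of primes ≡ 1 (mod 4)); a representation of m scales to one of n via (k·x)² + (k·y)² = k²(x² + y²). Each prime p ≡ 1 (mod 4) is itself a sum of two squares; find a² by testing p − a² for a perfect square:
  29: 29 − 1² = 28, 29 − 2² = 25 = 5² ⇒ 29 = 2² + 5².
  73: 73 − 1² = 72, 73 − 2² = 69, 73 − 3² = 64 = 8² ⇒ 73 = 3² + 8².
  Combine using the Brahmagupta–Fibonacci identity (a² + b²)(c² + d²) = (ac − bd)² + (ad + bc)² = (ac + bd)² + (ad − bc)²:
  29 · 73 = 2117: from (2² + 5²)(3² + 8²), take (2·3 − 5·8, 2·8 + 5·3) = (6 − 40, 16 + 15) = (-34, 31); dropping signs (only squares matter) gives (34, 31); check 34² + 31² = 1156 + 961 = 2117 ✓.
  Scale by k = 5: (5·34, 5·31) = (170, 155).
Step 4: Order so x ≤ y and verify: 155² + 170² = 24025 + 28900 = 52925 = n. ✓

n = 52925 = 155² + 170² (one valid representation with x ≤ y).


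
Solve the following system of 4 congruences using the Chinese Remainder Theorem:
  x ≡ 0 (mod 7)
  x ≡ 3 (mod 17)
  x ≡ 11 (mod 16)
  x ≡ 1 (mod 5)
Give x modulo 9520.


Product of moduli M = 7 · 17 · 16 · 5 = 9520.
Merge one congruence at a time:
  Start: x ≡ 0 (mod 7).
  Combine with x ≡ 3 (mod 17); new modulus lcm = 119.
    Write x = 0 + 7·t and substitute into x ≡ 3 (mod 17): 7·t ≡ 3 − 0 = 3 (mod 17).
    The inverse of 7 mod 17 is 5 (since 7·5 = 35 = 2·17 + 1), so t ≡ 5·3 = 15 ≡ 15 (mod 17).
    Then x = 0 + 7·15 = 105, valid modulo lcm(7, 17) = 119: x ≡ 105 (mod 119).
  Combine with x ≡ 11 (mod 16); new modulus lcm = 1904.
    Write x = 105 + 119·t and substitute into x ≡ 11 (mod 16): 119·t ≡ 11 − 105 = -94 (mod 16).
    Reduce coefficients mod 16: 7·t ≡ 2 (mod 16).
    The inverse of 7 mod 16 is 7 (since 7·7 = 49 = 3·16 + 1), so t ≡ 7·2 = 14 ≡ 14 (mod 16).
    Then x = 105 + 119·14 = 1771, valid modulo lcm(119, 16) = 1904: x ≡ 1771 (mod 1904).
  Combine with x ≡ 1 (mod 5); new modulus lcm = 9520.
    Write x = 1771 + 1904·t and substitute into x ≡ 1 (mod 5): 1904·t ≡ 1 − 1771 = -1770 (mod 5).
    Reduce coefficients mod 5: 4·t ≡ 0 (mod 5).
    The inverse of 4 mod 5 is 4 (since 4·4 = 16 = 3·5 + 1), so t ≡ 4·0 = 0 ≡ 0 (mod 5).
    Then x = 1771 + 1904·0 = 1771, valid modulo lcm(1904, 5) = 9520: x ≡ 1771 (mod 9520).
Verify against each original: 1771 mod 7 = 0, 1771 mod 17 = 3, 1771 mod 16 = 11, 1771 mod 5 = 1.

x ≡ 1771 (mod 9520).


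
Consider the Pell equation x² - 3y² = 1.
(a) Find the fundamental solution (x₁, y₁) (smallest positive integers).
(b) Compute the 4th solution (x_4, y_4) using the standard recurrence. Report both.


Step 1: Find the fundamental solution (x₁, y₁) of x² - 3y² = 1.
  Expand √3 as a continued fraction. a₀ = ⌊√3⌋ = 1; iterate m_{k+1} = d_k·a_k − m_k, d_{k+1} = (3 − m_{k+1}²)/d_k, a_{k+1} = ⌊(a₀ + m_{k+1})/d_{k+1}⌋ (starting m₀ = 0, d₀ = 1), with convergents p_k = a_k·p_{k-1} + p_{k-2}, q_k = a_k·q_{k-1} + q_{k-2} (p₋₁ = 1, q₋₁ = 0):
  k = 0: a₀ = 1; p₀/q₀ = 1/1; p₀² − 3·q₀² = 1 − 3 = -2.
  k = 1: m = 1, d = 2, a = ⌊(1 + 1)/2⌋ = 1; p/q = (1·1 + 1)/(1·1 + 0) = 2/1; p² − 3·q² = 4 − 3 = 1.
  The first convergent with p² − 3·q² = 1 gives the fundamental solution (x₁, y₁) = (2, 1).
Step 2: Apply the recurrence (x_{n+1}, y_{n+1}) = (x₁x_n + 3y₁y_n, x₁y_n + y₁x_n) repeatedly.
  From (x_1, y_1) = (2, 1): x_2 = 2·2 + 3·1·1 = 7; y_2 = 2·1 + 1·2 = 4.
  From (x_2, y_2) = (7, 4): x_3 = 2·7 + 3·1·4 = 26; y_3 = 2·4 + 1·7 = 15.
  From (x_3, y_3) = (26, 15): x_4 = 2·26 + 3·1·15 = 97; y_4 = 2·15 + 1·26 = 56.
Step 3: Verify x_4² - 3·y_4² = 9409 - 9408 = 1 (should be 1). ✓

(x_1, y_1) = (2, 1); (x_4, y_4) = (97, 56).


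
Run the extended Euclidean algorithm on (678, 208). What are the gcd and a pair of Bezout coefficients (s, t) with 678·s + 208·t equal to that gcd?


Euclidean algorithm on (678, 208) — divide until remainder is 0:
  678 = 3 · 208 + 54
  208 = 3 · 54 + 46
  54 = 1 · 46 + 8
  46 = 5 · 8 + 6
  8 = 1 · 6 + 2
  6 = 3 · 2 + 0
gcd(678, 208) = 2.
Track Bezout coefficients alongside the remainders: start with r₀ = 678 = a·1 + b·0 (s = 1, t = 0) and r₁ = 208 = a·0 + b·1 (s = 0, t = 1); each new remainder r_{k+1} = r_{k-1} − q_k·r_k inherits s_{k+1} = s_{k-1} − q_k·s_k, t_{k+1} = t_{k-1} − q_k·t_k, so r_k = a·s_k + b·t_k at every step:
  q = 3: r = 54, s = 1 − 3·0 = 1, t = 0 − 3·1 = -3  (check: 678·1 + 208·(-3) = 54)
  q = 3: r = 46, s = 0 − 3·1 = -3, t = 1 − 3·(-3) = 10  (check: 678·(-3) + 208·10 = 46)
  q = 1: r = 8, s = 1 − 1·(-3) = 4, t = -3 − 1·10 = -13  (check: 678·4 + 208·(-13) = 8)
  q = 5: r = 6, s = -3 − 5·4 = -23, t = 10 − 5·(-13) = 75  (check: 678·(-23) + 208·75 = 6)
  q = 1: r = 2, s = 4 − 1·(-23) = 27, t = -13 − 1·75 = -88  (check: 678·27 + 208·(-88) = 2)
The row with r = 2 (the gcd) gives the Bezout coefficients s = 27, t = -88.
Result: 678 · (27) + 208 · (-88) = 2.

gcd(678, 208) = 2; s = 27, t = -88 (check: 678·27 + 208·(-88) = 2).


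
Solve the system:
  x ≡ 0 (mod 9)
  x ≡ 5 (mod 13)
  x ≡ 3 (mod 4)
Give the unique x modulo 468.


Moduli 9, 13, 4 are pairwise coprime; by CRT there is a unique solution modulo M = 9 · 13 · 4 = 468.
Solve pairwise, accumulating the modulus:
  Start with x ≡ 0 (mod 9).
  Combine with x ≡ 5 (mod 13): since gcd(9, 13) = 1, we get a unique residue mod 117.
    Write x = 0 + 9·t and substitute into x ≡ 5 (mod 13): 9·t ≡ 5 − 0 = 5 (mod 13).
    The inverse of 9 mod 13 is 3 (since 9·3 = 27 = 2·13 + 1), so t ≡ 3·5 = 15 ≡ 2 (mod 13).
    Then x = 0 + 9·2 = 18, valid modulo lcm(9, 13) = 117: x ≡ 18 (mod 117).
  Combine with x ≡ 3 (mod 4): since gcd(117, 4) = 1, we get a unique residue mod 468.
    Write x = 18 + 117·t and substitute into x ≡ 3 (mod 4): 117·t ≡ 3 − 18 = -15 (mod 4).
    Reduce coefficients mod 4: 1·t ≡ 1 (mod 4).
    So t ≡ 1 (mod 4).
    Then x = 18 + 117·1 = 135, valid modulo lcm(117, 4) = 468: x ≡ 135 (mod 468).
Verify: 135 mod 9 = 0 ✓, 135 mod 13 = 5 ✓, 135 mod 4 = 3 ✓.

x ≡ 135 (mod 468).


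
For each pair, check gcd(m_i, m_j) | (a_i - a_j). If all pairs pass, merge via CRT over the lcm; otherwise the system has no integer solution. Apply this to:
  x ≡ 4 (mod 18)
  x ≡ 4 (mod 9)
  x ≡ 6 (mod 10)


Moduli 18, 9, 10 are not pairwise coprime, so CRT works modulo lcm(m_i) when all pairwise compatibility conditions hold.
Pairwise compatibility: gcd(m_i, m_j) must divide a_i - a_j for every pair.
Merge one congruence at a time:
  Start: x ≡ 4 (mod 18).
  Combine with x ≡ 4 (mod 9): gcd(18, 9) = 9; 4 - 4 = 0, which IS divisible by 9, so compatible.
    Write x = 4 + 18·t and substitute into x ≡ 4 (mod 9): 18·t ≡ 4 − 4 = 0 (mod 9).
    Divide the congruence (and modulus) by g = 9: 2·t ≡ 0 (mod 1).
    Modulo 1 every t works; take t = 0.
    Then x = 4 + 18·0 = 4, valid modulo lcm(18, 9) = 18: x ≡ 4 (mod 18).
  Combine with x ≡ 6 (mod 10): gcd(18, 10) = 2; 6 - 4 = 2, which IS divisible by 2, so compatible.
    Write x = 4 + 18·t and substitute into x ≡ 6 (mod 10): 18·t ≡ 6 − 4 = 2 (mod 10).
    Divide the congruence (and modulus) by g = 2: 9·t ≡ 1 (mod 5).
    Reduce coefficients mod 5: 4·t ≡ 1 (mod 5).
    The inverse of 4 mod 5 is 4 (since 4·4 = 16 = 3·5 + 1), so t ≡ 4·1 = 4 ≡ 4 (mod 5).
    Then x = 4 + 18·4 = 76, valid modulo lcm(18, 10) = 90: x ≡ 76 (mod 90).
Verify: 76 mod 18 = 4, 76 mod 9 = 4, 76 mod 10 = 6.

x ≡ 76 (mod 90).


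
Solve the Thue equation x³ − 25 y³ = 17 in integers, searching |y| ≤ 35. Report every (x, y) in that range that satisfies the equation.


The equation is x³ - 25y³ = 17. For fixed y, x³ = 25·y³ + 17, so a solution requires the RHS to be a perfect cube.
Strategy: iterate y from -35 to 35, compute RHS = 25·y³ + 17, and check whether it is a (positive or negative) perfect cube.
Check small values of y:
  y = 0: RHS = 17 is not a perfect cube.
  y = 1: RHS = 42 is not a perfect cube.
  y = -1: RHS = -8 = (-2)³ ⇒ x = -2 works.
  y = 2: RHS = 217 is not a perfect cube.
  y = -2: RHS = -183 is not a perfect cube.
  y = 3: RHS = 692 is not a perfect cube.
  y = -3: RHS = -658 is not a perfect cube.
Continuing the search up to |y| = 35 finds no further solutions beyond those listed.
Collected solutions: (-2, -1).

Solutions (with |y| ≤ 35): (-2, -1).


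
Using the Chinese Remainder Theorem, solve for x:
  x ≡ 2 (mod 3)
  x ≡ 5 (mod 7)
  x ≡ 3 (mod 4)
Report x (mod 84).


Moduli 3, 7, 4 are pairwise coprime; by CRT there is a unique solution modulo M = 3 · 7 · 4 = 84.
Solve pairwise, accumulating the modulus:
  Start with x ≡ 2 (mod 3).
  Combine with x ≡ 5 (mod 7): since gcd(3, 7) = 1, we get a unique residue mod 21.
    Write x = 2 + 3·t and substitute into x ≡ 5 (mod 7): 3·t ≡ 5 − 2 = 3 (mod 7).
    The inverse of 3 mod 7 is 5 (since 3·5 = 15 = 2·7 + 1), so t ≡ 5·3 = 15 ≡ 1 (mod 7).
    Then x = 2 + 3·1 = 5, valid modulo lcm(3, 7) = 21: x ≡ 5 (mod 21).
  Combine with x ≡ 3 (mod 4): since gcd(21, 4) = 1, we get a unique residue mod 84.
    Write x = 5 + 21·t and substitute into x ≡ 3 (mod 4): 21·t ≡ 3 − 5 = -2 (mod 4).
    Reduce coefficients mod 4: 1·t ≡ 2 (mod 4).
    So t ≡ 2 (mod 4).
    Then x = 5 + 21·2 = 47, valid modulo lcm(21, 4) = 84: x ≡ 47 (mod 84).
Verify: 47 mod 3 = 2 ✓, 47 mod 7 = 5 ✓, 47 mod 4 = 3 ✓.

x ≡ 47 (mod 84).


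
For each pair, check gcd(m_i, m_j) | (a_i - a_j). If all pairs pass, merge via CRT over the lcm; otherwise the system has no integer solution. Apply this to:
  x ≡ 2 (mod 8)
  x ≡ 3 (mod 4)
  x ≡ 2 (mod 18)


Moduli 8, 4, 18 are not pairwise coprime, so CRT works modulo lcm(m_i) when all pairwise compatibility conditions hold.
Pairwise compatibility: gcd(m_i, m_j) must divide a_i - a_j for every pair.
Merge one congruence at a time:
  Start: x ≡ 2 (mod 8).
  Combine with x ≡ 3 (mod 4): gcd(8, 4) = 4, and 3 - 2 = 1 is NOT divisible by 4.
    ⇒ system is inconsistent (no integer solution).

No solution (the system is inconsistent).


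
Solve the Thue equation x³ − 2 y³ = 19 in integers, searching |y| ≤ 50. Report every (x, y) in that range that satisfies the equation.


The equation is x³ - 2y³ = 19. For fixed y, x³ = 2·y³ + 19, so a solution requires the RHS to be a perfect cube.
Strategy: iterate y from -50 to 50, compute RHS = 2·y³ + 19, and check whether it is a (positive or negative) perfect cube.
Check small values of y:
  y = 0: RHS = 19 is not a perfect cube.
  y = 1: RHS = 21 is not a perfect cube.
  y = -1: RHS = 17 is not a perfect cube.
  y = 2: RHS = 35 is not a perfect cube.
  y = -2: RHS = 3 is not a perfect cube.
  y = 3: RHS = 73 is not a perfect cube.
  y = -3: RHS = -35 is not a perfect cube.
Continuing the search up to |y| = 50 finds no solutions either.
No (x, y) in the scanned range satisfies the equation.

No integer solutions with |y| ≤ 50.


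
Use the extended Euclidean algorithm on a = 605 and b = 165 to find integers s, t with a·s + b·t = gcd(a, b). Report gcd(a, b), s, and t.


Euclidean algorithm on (605, 165) — divide until remainder is 0:
  605 = 3 · 165 + 110
  165 = 1 · 110 + 55
  110 = 2 · 55 + 0
gcd(605, 165) = 55.
Track Bezout coefficients alongside the remainders: start with r₀ = 605 = a·1 + b·0 (s = 1, t = 0) and r₁ = 165 = a·0 + b·1 (s = 0, t = 1); each new remainder r_{k+1} = r_{k-1} − q_k·r_k inherits s_{k+1} = s_{k-1} − q_k·s_k, t_{k+1} = t_{k-1} − q_k·t_k, so r_k = a·s_k + b·t_k at every step:
  q = 3: r = 110, s = 1 − 3·0 = 1, t = 0 − 3·1 = -3  (check: 605·1 + 165·(-3) = 110)
  q = 1: r = 55, s = 0 − 1·1 = -1, t = 1 − 1·(-3) = 4  (check: 605·(-1) + 165·4 = 55)
The row with r = 55 (the gcd) gives the Bezout coefficients s = -1, t = 4.
Result: 605 · (-1) + 165 · (4) = 55.

gcd(605, 165) = 55; s = -1, t = 4 (check: 605·(-1) + 165·4 = 55).


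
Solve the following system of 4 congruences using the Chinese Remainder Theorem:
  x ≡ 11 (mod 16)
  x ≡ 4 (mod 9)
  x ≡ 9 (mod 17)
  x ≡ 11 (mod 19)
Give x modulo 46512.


Product of moduli M = 16 · 9 · 17 · 19 = 46512.
Merge one congruence at a time:
  Start: x ≡ 11 (mod 16).
  Combine with x ≡ 4 (mod 9); new modulus lcm = 144.
    Write x = 11 + 16·t and substitute into x ≡ 4 (mod 9): 16·t ≡ 4 − 11 = -7 (mod 9).
    Reduce coefficients mod 9: 7·t ≡ 2 (mod 9).
    The inverse of 7 mod 9 is 4 (since 7·4 = 28 = 3·9 + 1), so t ≡ 4·2 = 8 ≡ 8 (mod 9).
    Then x = 11 + 16·8 = 139, valid modulo lcm(16, 9) = 144: x ≡ 139 (mod 144).
  Combine with x ≡ 9 (mod 17); new modulus lcm = 2448.
    Write x = 139 + 144·t and substitute into x ≡ 9 (mod 17): 144·t ≡ 9 − 139 = -130 (mod 17).
    Reduce coefficients mod 17: 8·t ≡ 6 (mod 17).
    The inverse of 8 mod 17 is 15 (since 8·15 = 120 = 7·17 + 1), so t ≡ 15·6 = 90 ≡ 5 (mod 17).
    Then x = 139 + 144·5 = 859, valid modulo lcm(144, 17) = 2448: x ≡ 859 (mod 2448).
  Combine with x ≡ 11 (mod 19); new modulus lcm = 46512.
    Write x = 859 + 2448·t and substitute into x ≡ 11 (mod 19): 2448·t ≡ 11 − 859 = -848 (mod 19).
    Reduce coefficients mod 19: 16·t ≡ 7 (mod 19).
    The inverse of 16 mod 19 is 6 (since 16·6 = 96 = 5·19 + 1), so t ≡ 6·7 = 42 ≡ 4 (mod 19).
    Then x = 859 + 2448·4 = 10651, valid modulo lcm(2448, 19) = 46512: x ≡ 10651 (mod 46512).
Verify against each original: 10651 mod 16 = 11, 10651 mod 9 = 4, 10651 mod 17 = 9, 10651 mod 19 = 11.

x ≡ 10651 (mod 46512).


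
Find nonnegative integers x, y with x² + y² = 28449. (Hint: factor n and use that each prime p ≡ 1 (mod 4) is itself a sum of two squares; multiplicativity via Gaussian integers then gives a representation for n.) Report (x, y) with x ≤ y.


Step 1: Factor n = 28449 = 3^2 · 29 · 109.
Step 2: Check the mod-4 condition on each prime factor: 3 ≡ 3 (mod 4), exponent 2 (must be even); 29 ≡ 1 (mod 4), exponent 1; 109 ≡ 1 (mod 4), exponent 1.
All primes ≡ 3 (mod 4) appear to even exponent (or don't appear), so by the two-squares theorem n IS expressible as a sum of two squares.
Step 3: Build a representation. Group n = k² · m with k = 3 and m = 29 · 109 = 3161 (a product of primes ≡ 1 (mod 4)); a representation of m scales to one of n via (k·x)² + (k·y)² = k²(x² + y²). Each prime p ≡ 1 (mod 4) is itself a sum of two squares; find a² by testing p − a² for a perfect square:
  29: 29 − 1² = 28, 29 − 2² = 25 = 5² ⇒ 29 = 2² + 5².
  109: 109 − 1² = 108, 109 − 2² = 105, 109 − 3² = 100 = 10² ⇒ 109 = 3² + 10².
  Combine using the Brahmagupta–Fibonacci identity (a² + b²)(c² + d²) = (ac − bd)² + (ad + bc)² = (ac + bd)² + (ad − bc)²:
  29 · 109 = 3161: from (2² + 5²)(3² + 10²), take (2·3 − 5·10, 2·10 + 5·3) = (6 − 50, 20 + 15) = (-44, 35); dropping signs (only squares matter) gives (44, 35); check 44² + 35² = 1936 + 1225 = 3161 ✓.
  Scale by k = 3: (3·44, 3·35) = (132, 105).
Step 4: Order so x ≤ y and verify: 105² + 132² = 11025 + 17424 = 28449 = n. ✓

n = 28449 = 105² + 132² (one valid representation with x ≤ y).


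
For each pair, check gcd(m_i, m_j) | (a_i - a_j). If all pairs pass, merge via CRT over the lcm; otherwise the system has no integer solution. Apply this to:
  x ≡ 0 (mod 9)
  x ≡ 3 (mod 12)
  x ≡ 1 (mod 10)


Moduli 9, 12, 10 are not pairwise coprime, so CRT works modulo lcm(m_i) when all pairwise compatibility conditions hold.
Pairwise compatibility: gcd(m_i, m_j) must divide a_i - a_j for every pair.
Merge one congruence at a time:
  Start: x ≡ 0 (mod 9).
  Combine with x ≡ 3 (mod 12): gcd(9, 12) = 3; 3 - 0 = 3, which IS divisible by 3, so compatible.
    Write x = 0 + 9·t and substitute into x ≡ 3 (mod 12): 9·t ≡ 3 − 0 = 3 (mod 12).
    Divide the congruence (and modulus) by g = 3: 3·t ≡ 1 (mod 4).
    The inverse of 3 mod 4 is 3 (since 3·3 = 9 = 2·4 + 1), so t ≡ 3·1 = 3 ≡ 3 (mod 4).
    Then x = 0 + 9·3 = 27, valid modulo lcm(9, 12) = 36: x ≡ 27 (mod 36).
  Combine with x ≡ 1 (mod 10): gcd(36, 10) = 2; 1 - 27 = -26, which IS divisible by 2, so compatible.
    Write x = 27 + 36·t and substitute into x ≡ 1 (mod 10): 36·t ≡ 1 − 27 = -26 (mod 10).
    Divide the congruence (and modulus) by g = 2: 18·t ≡ -13 (mod 5).
    Reduce coefficients mod 5: 3·t ≡ 2 (mod 5).
    The inverse of 3 mod 5 is 2 (since 3·2 = 6 = 1·5 + 1), so t ≡ 2·2 = 4 ≡ 4 (mod 5).
    Then x = 27 + 36·4 = 171, valid modulo lcm(36, 10) = 180: x ≡ 171 (mod 180).
Verify: 171 mod 9 = 0, 171 mod 12 = 3, 171 mod 10 = 1.

x ≡ 171 (mod 180).


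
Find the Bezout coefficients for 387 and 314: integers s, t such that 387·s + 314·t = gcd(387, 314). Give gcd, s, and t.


Euclidean algorithm on (387, 314) — divide until remainder is 0:
  387 = 1 · 314 + 73
  314 = 4 · 73 + 22
  73 = 3 · 22 + 7
  22 = 3 · 7 + 1
  7 = 7 · 1 + 0
gcd(387, 314) = 1.
Track Bezout coefficients alongside the remainders: start with r₀ = 387 = a·1 + b·0 (s = 1, t = 0) and r₁ = 314 = a·0 + b·1 (s = 0, t = 1); each new remainder r_{k+1} = r_{k-1} − q_k·r_k inherits s_{k+1} = s_{k-1} − q_k·s_k, t_{k+1} = t_{k-1} − q_k·t_k, so r_k = a·s_k + b·t_k at every step:
  q = 1: r = 73, s = 1 − 1·0 = 1, t = 0 − 1·1 = -1  (check: 387·1 + 314·(-1) = 73)
  q = 4: r = 22, s = 0 − 4·1 = -4, t = 1 − 4·(-1) = 5  (check: 387·(-4) + 314·5 = 22)
  q = 3: r = 7, s = 1 − 3·(-4) = 13, t = -1 − 3·5 = -16  (check: 387·13 + 314·(-16) = 7)
  q = 3: r = 1, s = -4 − 3·13 = -43, t = 5 − 3·(-16) = 53  (check: 387·(-43) + 314·53 = 1)
The row with r = 1 (the gcd) gives the Bezout coefficients s = -43, t = 53.
Result: 387 · (-43) + 314 · (53) = 1.

gcd(387, 314) = 1; s = -43, t = 53 (check: 387·(-43) + 314·53 = 1).


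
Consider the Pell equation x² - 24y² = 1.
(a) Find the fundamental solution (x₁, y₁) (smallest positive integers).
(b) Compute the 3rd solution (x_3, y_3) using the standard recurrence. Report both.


Step 1: Find the fundamental solution (x₁, y₁) of x² - 24y² = 1.
  Expand √24 as a continued fraction. a₀ = ⌊√24⌋ = 4; iterate m_{k+1} = d_k·a_k − m_k, d_{k+1} = (24 − m_{k+1}²)/d_k, a_{k+1} = ⌊(a₀ + m_{k+1})/d_{k+1}⌋ (starting m₀ = 0, d₀ = 1), with convergents p_k = a_k·p_{k-1} + p_{k-2}, q_k = a_k·q_{k-1} + q_{k-2} (p₋₁ = 1, q₋₁ = 0):
  k = 0: a₀ = 4; p₀/q₀ = 4/1; p₀² − 24·q₀² = 16 − 24 = -8.
  k = 1: m = 4, d = 8, a = ⌊(4 + 4)/8⌋ = 1; p/q = (1·4 + 1)/(1·1 + 0) = 5/1; p² − 24·q² = 25 − 24 = 1.
  The first convergent with p² − 24·q² = 1 gives the fundamental solution (x₁, y₁) = (5, 1).
Step 2: Apply the recurrence (x_{n+1}, y_{n+1}) = (x₁x_n + 24y₁y_n, x₁y_n + y₁x_n) repeatedly.
  From (x_1, y_1) = (5, 1): x_2 = 5·5 + 24·1·1 = 49; y_2 = 5·1 + 1·5 = 10.
  From (x_2, y_2) = (49, 10): x_3 = 5·49 + 24·1·10 = 485; y_3 = 5·10 + 1·49 = 99.
Step 3: Verify x_3² - 24·y_3² = 235225 - 235224 = 1 (should be 1). ✓

(x_1, y_1) = (5, 1); (x_3, y_3) = (485, 99).


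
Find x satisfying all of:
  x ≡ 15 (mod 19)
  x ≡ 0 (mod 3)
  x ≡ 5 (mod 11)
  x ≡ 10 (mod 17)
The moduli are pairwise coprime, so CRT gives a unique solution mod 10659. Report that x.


Product of moduli M = 19 · 3 · 11 · 17 = 10659.
Merge one congruence at a time:
  Start: x ≡ 15 (mod 19).
  Combine with x ≡ 0 (mod 3); new modulus lcm = 57.
    Write x = 15 + 19·t and substitute into x ≡ 0 (mod 3): 19·t ≡ 0 − 15 = -15 (mod 3).
    Reduce coefficients mod 3: 1·t ≡ 0 (mod 3).
    So t ≡ 0 (mod 3).
    Then x = 15 + 19·0 = 15, valid modulo lcm(19, 3) = 57: x ≡ 15 (mod 57).
  Combine with x ≡ 5 (mod 11); new modulus lcm = 627.
    Write x = 15 + 57·t and substitute into x ≡ 5 (mod 11): 57·t ≡ 5 − 15 = -10 (mod 11).
    Reduce coefficients mod 11: 2·t ≡ 1 (mod 11).
    The inverse of 2 mod 11 is 6 (since 2·6 = 12 = 1·11 + 1), so t ≡ 6·1 = 6 ≡ 6 (mod 11).
    Then x = 15 + 57·6 = 357, valid modulo lcm(57, 11) = 627: x ≡ 357 (mod 627).
  Combine with x ≡ 10 (mod 17); new modulus lcm = 10659.
    Write x = 357 + 627·t and substitute into x ≡ 10 (mod 17): 627·t ≡ 10 − 357 = -347 (mod 17).
    Reduce coefficients mod 17: 15·t ≡ 10 (mod 17).
    The inverse of 15 mod 17 is 8 (since 15·8 = 120 = 7·17 + 1), so t ≡ 8·10 = 80 ≡ 12 (mod 17).
    Then x = 357 + 627·12 = 7881, valid modulo lcm(627, 17) = 10659: x ≡ 7881 (mod 10659).
Verify against each original: 7881 mod 19 = 15, 7881 mod 3 = 0, 7881 mod 11 = 5, 7881 mod 17 = 10.

x ≡ 7881 (mod 10659).


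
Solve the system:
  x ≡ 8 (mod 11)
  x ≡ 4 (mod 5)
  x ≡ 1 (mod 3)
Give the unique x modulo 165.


Moduli 11, 5, 3 are pairwise coprime; by CRT there is a unique solution modulo M = 11 · 5 · 3 = 165.
Solve pairwise, accumulating the modulus:
  Start with x ≡ 8 (mod 11).
  Combine with x ≡ 4 (mod 5): since gcd(11, 5) = 1, we get a unique residue mod 55.
    Write x = 8 + 11·t and substitute into x ≡ 4 (mod 5): 11·t ≡ 4 − 8 = -4 (mod 5).
    Reduce coefficients mod 5: 1·t ≡ 1 (mod 5).
    So t ≡ 1 (mod 5).
    Then x = 8 + 11·1 = 19, valid modulo lcm(11, 5) = 55: x ≡ 19 (mod 55).
  Combine with x ≡ 1 (mod 3): since gcd(55, 3) = 1, we get a unique residue mod 165.
    Write x = 19 + 55·t and substitute into x ≡ 1 (mod 3): 55·t ≡ 1 − 19 = -18 (mod 3).
    Reduce coefficients mod 3: 1·t ≡ 0 (mod 3).
    So t ≡ 0 (mod 3).
    Then x = 19 + 55·0 = 19, valid modulo lcm(55, 3) = 165: x ≡ 19 (mod 165).
Verify: 19 mod 11 = 8 ✓, 19 mod 5 = 4 ✓, 19 mod 3 = 1 ✓.

x ≡ 19 (mod 165).


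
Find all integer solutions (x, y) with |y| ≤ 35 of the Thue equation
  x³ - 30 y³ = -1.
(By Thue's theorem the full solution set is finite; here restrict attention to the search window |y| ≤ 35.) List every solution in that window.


The equation is x³ - 30y³ = -1. For fixed y, x³ = 30·y³ − 1, so a solution requires the RHS to be a perfect cube.
Strategy: iterate y from -35 to 35, compute RHS = 30·y³ − 1, and check whether it is a (positive or negative) perfect cube.
Check small values of y:
  y = 0: RHS = -1 = (-1)³ ⇒ x = -1 works.
  y = 1: RHS = 29 is not a perfect cube.
  y = -1: RHS = -31 is not a perfect cube.
  y = 2: RHS = 239 is not a perfect cube.
  y = -2: RHS = -241 is not a perfect cube.
  y = 3: RHS = 809 is not a perfect cube.
  y = -3: RHS = -811 is not a perfect cube.
Continuing the search up to |y| = 35 finds no further solutions beyond those listed.
Collected solutions: (-1, 0).

Solutions (with |y| ≤ 35): (-1, 0).


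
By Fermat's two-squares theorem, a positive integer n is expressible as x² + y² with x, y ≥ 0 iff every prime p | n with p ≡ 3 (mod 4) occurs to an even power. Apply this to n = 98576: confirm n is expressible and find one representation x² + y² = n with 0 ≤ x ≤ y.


Step 1: Factor n = 98576 = 2^4 · 61 · 101.
Step 2: Check the mod-4 condition on each prime factor: 2 = 2 (special); 61 ≡ 1 (mod 4), exponent 1; 101 ≡ 1 (mod 4), exponent 1.
All primes ≡ 3 (mod 4) appear to even exponent (or don't appear), so by the two-squares theorem n IS expressible as a sum of two squares.
Step 3: Build a representation. Group n = k² · m with k = 4 and m = 61 · 101 = 6161 (a product of primes ≡ 1 (mod 4)); a representation of m scales to one of n via (k·x)² + (k·y)² = k²(x² + y²). Each prime p ≡ 1 (mod 4) is itself a sum of two squares; find a² by testing p − a² for a perfect square:
  61: 61 − 1² = 60, 61 − 2² = 57, 61 − 3² = 52, 61 − 4² = 45, 61 − 5² = 36 = 6² ⇒ 61 = 5² + 6².
  101: 101 − 1² = 100 = 10² ⇒ 101 = 1² + 10².
  Combine using the Brahmagupta–Fibonacci identity (a² + b²)(c² + d²) = (ac − bd)² + (ad + bc)² = (ac + bd)² + (ad − bc)²:
  61 · 101 = 6161: from (5² + 6²)(1² + 10²), take (5·1 − 6·10, 5·10 + 6·1) = (5 − 60, 50 + 6) = (-55, 56); dropping signs (only squares matter) gives (55, 56); check 55² + 56² = 3025 + 3136 = 6161 ✓.
  Scale by k = 4: (4·55, 4·56) = (220, 224).
Step 4: Order so x ≤ y and verify: 220² + 224² = 48400 + 50176 = 98576 = n. ✓

n = 98576 = 220² + 224² (one valid representation with x ≤ y).


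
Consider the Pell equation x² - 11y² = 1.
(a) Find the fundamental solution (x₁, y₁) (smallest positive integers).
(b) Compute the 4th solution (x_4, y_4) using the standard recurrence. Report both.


Step 1: Find the fundamental solution (x₁, y₁) of x² - 11y² = 1.
  Expand √11 as a continued fraction. a₀ = ⌊√11⌋ = 3; iterate m_{k+1} = d_k·a_k − m_k, d_{k+1} = (11 − m_{k+1}²)/d_k, a_{k+1} = ⌊(a₀ + m_{k+1})/d_{k+1}⌋ (starting m₀ = 0, d₀ = 1), with convergents p_k = a_k·p_{k-1} + p_{k-2}, q_k = a_k·q_{k-1} + q_{k-2} (p₋₁ = 1, q₋₁ = 0):
  k = 0: a₀ = 3; p₀/q₀ = 3/1; p₀² − 11·q₀² = 9 − 11 = -2.
  k = 1: m = 3, d = 2, a = ⌊(3 + 3)/2⌋ = 3; p/q = (3·3 + 1)/(3·1 + 0) = 10/3; p² − 11·q² = 100 − 99 = 1.
  The first convergent with p² − 11·q² = 1 gives the fundamental solution (x₁, y₁) = (10, 3).
Step 2: Apply the recurrence (x_{n+1}, y_{n+1}) = (x₁x_n + 11y₁y_n, x₁y_n + y₁x_n) repeatedly.
  From (x_1, y_1) = (10, 3): x_2 = 10·10 + 11·3·3 = 199; y_2 = 10·3 + 3·10 = 60.
  From (x_2, y_2) = (199, 60): x_3 = 10·199 + 11·3·60 = 3970; y_3 = 10·60 + 3·199 = 1197.
  From (x_3, y_3) = (3970, 1197): x_4 = 10·3970 + 11·3·1197 = 79201; y_4 = 10·1197 + 3·3970 = 23880.
Step 3: Verify x_4² - 11·y_4² = 6272798401 - 6272798400 = 1 (should be 1). ✓

(x_1, y_1) = (10, 3); (x_4, y_4) = (79201, 23880).


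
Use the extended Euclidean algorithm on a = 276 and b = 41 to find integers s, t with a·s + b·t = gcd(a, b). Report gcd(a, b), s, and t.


Euclidean algorithm on (276, 41) — divide until remainder is 0:
  276 = 6 · 41 + 30
  41 = 1 · 30 + 11
  30 = 2 · 11 + 8
  11 = 1 · 8 + 3
  8 = 2 · 3 + 2
  3 = 1 · 2 + 1
  2 = 2 · 1 + 0
gcd(276, 41) = 1.
Track Bezout coefficients alongside the remainders: start with r₀ = 276 = a·1 + b·0 (s = 1, t = 0) and r₁ = 41 = a·0 + b·1 (s = 0, t = 1); each new remainder r_{k+1} = r_{k-1} − q_k·r_k inherits s_{k+1} = s_{k-1} − q_k·s_k, t_{k+1} = t_{k-1} − q_k·t_k, so r_k = a·s_k + b·t_k at every step:
  q = 6: r = 30, s = 1 − 6·0 = 1, t = 0 − 6·1 = -6  (check: 276·1 + 41·(-6) = 30)
  q = 1: r = 11, s = 0 − 1·1 = -1, t = 1 − 1·(-6) = 7  (check: 276·(-1) + 41·7 = 11)
  q = 2: r = 8, s = 1 − 2·(-1) = 3, t = -6 − 2·7 = -20  (check: 276·3 + 41·(-20) = 8)
  q = 1: r = 3, s = -1 − 1·3 = -4, t = 7 − 1·(-20) = 27  (check: 276·(-4) + 41·27 = 3)
  q = 2: r = 2, s = 3 − 2·(-4) = 11, t = -20 − 2·27 = -74  (check: 276·11 + 41·(-74) = 2)
  q = 1: r = 1, s = -4 − 1·11 = -15, t = 27 − 1·(-74) = 101  (check: 276·(-15) + 41·101 = 1)
The row with r = 1 (the gcd) gives the Bezout coefficients s = -15, t = 101.
Result: 276 · (-15) + 41 · (101) = 1.

gcd(276, 41) = 1; s = -15, t = 101 (check: 276·(-15) + 41·101 = 1).


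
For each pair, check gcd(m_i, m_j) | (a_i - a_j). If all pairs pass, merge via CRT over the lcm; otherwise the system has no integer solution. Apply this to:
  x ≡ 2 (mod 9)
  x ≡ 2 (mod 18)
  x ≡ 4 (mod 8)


Moduli 9, 18, 8 are not pairwise coprime, so CRT works modulo lcm(m_i) when all pairwise compatibility conditions hold.
Pairwise compatibility: gcd(m_i, m_j) must divide a_i - a_j for every pair.
Merge one congruence at a time:
  Start: x ≡ 2 (mod 9).
  Combine with x ≡ 2 (mod 18): gcd(9, 18) = 9; 2 - 2 = 0, which IS divisible by 9, so compatible.
    Write x = 2 + 9·t and substitute into x ≡ 2 (mod 18): 9·t ≡ 2 − 2 = 0 (mod 18).
    Divide the congruence (and modulus) by g = 9: 1·t ≡ 0 (mod 2).
    So t ≡ 0 (mod 2).
    Then x = 2 + 9·0 = 2, valid modulo lcm(9, 18) = 18: x ≡ 2 (mod 18).
  Combine with x ≡ 4 (mod 8): gcd(18, 8) = 2; 4 - 2 = 2, which IS divisible by 2, so compatible.
    Write x = 2 + 18·t and substitute into x ≡ 4 (mod 8): 18·t ≡ 4 − 2 = 2 (mod 8).
    Divide the congruence (and modulus) by g = 2: 9·t ≡ 1 (mod 4).
    Reduce coefficients mod 4: 1·t ≡ 1 (mod 4).
    So t ≡ 1 (mod 4).
    Then x = 2 + 18·1 = 20, valid modulo lcm(18, 8) = 72: x ≡ 20 (mod 72).
Verify: 20 mod 9 = 2, 20 mod 18 = 2, 20 mod 8 = 4.

x ≡ 20 (mod 72).


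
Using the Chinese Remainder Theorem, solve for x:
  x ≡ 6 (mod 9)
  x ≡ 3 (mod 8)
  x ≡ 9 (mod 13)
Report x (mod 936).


Moduli 9, 8, 13 are pairwise coprime; by CRT there is a unique solution modulo M = 9 · 8 · 13 = 936.
Solve pairwise, accumulating the modulus:
  Start with x ≡ 6 (mod 9).
  Combine with x ≡ 3 (mod 8): since gcd(9, 8) = 1, we get a unique residue mod 72.
    Write x = 6 + 9·t and substitute into x ≡ 3 (mod 8): 9·t ≡ 3 − 6 = -3 (mod 8).
    Reduce coefficients mod 8: 1·t ≡ 5 (mod 8).
    So t ≡ 5 (mod 8).
    Then x = 6 + 9·5 = 51, valid modulo lcm(9, 8) = 72: x ≡ 51 (mod 72).
  Combine with x ≡ 9 (mod 13): since gcd(72, 13) = 1, we get a unique residue mod 936.
    Write x = 51 + 72·t and substitute into x ≡ 9 (mod 13): 72·t ≡ 9 − 51 = -42 (mod 13).
    Reduce coefficients mod 13: 7·t ≡ 10 (mod 13).
    The inverse of 7 mod 13 is 2 (since 7·2 = 14 = 1·13 + 1), so t ≡ 2·10 = 20 ≡ 7 (mod 13).
    Then x = 51 + 72·7 = 555, valid modulo lcm(72, 13) = 936: x ≡ 555 (mod 936).
Verify: 555 mod 9 = 6 ✓, 555 mod 8 = 3 ✓, 555 mod 13 = 9 ✓.

x ≡ 555 (mod 936).


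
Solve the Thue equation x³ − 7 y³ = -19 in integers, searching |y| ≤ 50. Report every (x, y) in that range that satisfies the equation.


The equation is x³ - 7y³ = -19. For fixed y, x³ = 7·y³ − 19, so a solution requires the RHS to be a perfect cube.
Strategy: iterate y from -50 to 50, compute RHS = 7·y³ − 19, and check whether it is a (positive or negative) perfect cube.
Check small values of y:
  y = 0: RHS = -19 is not a perfect cube.
  y = 1: RHS = -12 is not a perfect cube.
  y = -1: RHS = -26 is not a perfect cube.
  y = 2: RHS = 37 is not a perfect cube.
  y = -2: RHS = -75 is not a perfect cube.
  y = 3: RHS = 170 is not a perfect cube.
  y = -3: RHS = -208 is not a perfect cube.
Continuing the search up to |y| = 50 finds no solutions either.
No (x, y) in the scanned range satisfies the equation.

No integer solutions with |y| ≤ 50.


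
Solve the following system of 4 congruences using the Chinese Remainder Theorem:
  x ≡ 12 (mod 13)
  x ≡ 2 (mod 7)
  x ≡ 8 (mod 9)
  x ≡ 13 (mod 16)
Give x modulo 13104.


Product of moduli M = 13 · 7 · 9 · 16 = 13104.
Merge one congruence at a time:
  Start: x ≡ 12 (mod 13).
  Combine with x ≡ 2 (mod 7); new modulus lcm = 91.
    Write x = 12 + 13·t and substitute into x ≡ 2 (mod 7): 13·t ≡ 2 − 12 = -10 (mod 7).
    Reduce coefficients mod 7: 6·t ≡ 4 (mod 7).
    The inverse of 6 mod 7 is 6 (since 6·6 = 36 = 5·7 + 1), so t ≡ 6·4 = 24 ≡ 3 (mod 7).
    Then x = 12 + 13·3 = 51, valid modulo lcm(13, 7) = 91: x ≡ 51 (mod 91).
  Combine with x ≡ 8 (mod 9); new modulus lcm = 819.
    Write x = 51 + 91·t and substitute into x ≡ 8 (mod 9): 91·t ≡ 8 − 51 = -43 (mod 9).
    Reduce coefficients mod 9: 1·t ≡ 2 (mod 9).
    So t ≡ 2 (mod 9).
    Then x = 51 + 91·2 = 233, valid modulo lcm(91, 9) = 819: x ≡ 233 (mod 819).
  Combine with x ≡ 13 (mod 16); new modulus lcm = 13104.
    Write x = 233 + 819·t and substitute into x ≡ 13 (mod 16): 819·t ≡ 13 − 233 = -220 (mod 16).
    Reduce coefficients mod 16: 3·t ≡ 4 (mod 16).
    The inverse of 3 mod 16 is 11 (since 3·11 = 33 = 2·16 + 1), so t ≡ 11·4 = 44 ≡ 12 (mod 16).
    Then x = 233 + 819·12 = 10061, valid modulo lcm(819, 16) = 13104: x ≡ 10061 (mod 13104).
Verify against each original: 10061 mod 13 = 12, 10061 mod 7 = 2, 10061 mod 9 = 8, 10061 mod 16 = 13.

x ≡ 10061 (mod 13104).


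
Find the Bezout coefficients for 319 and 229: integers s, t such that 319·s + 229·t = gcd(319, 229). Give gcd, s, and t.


Euclidean algorithm on (319, 229) — divide until remainder is 0:
  319 = 1 · 229 + 90
  229 = 2 · 90 + 49
  90 = 1 · 49 + 41
  49 = 1 · 41 + 8
  41 = 5 · 8 + 1
  8 = 8 · 1 + 0
gcd(319, 229) = 1.
Track Bezout coefficients alongside the remainders: start with r₀ = 319 = a·1 + b·0 (s = 1, t = 0) and r₁ = 229 = a·0 + b·1 (s = 0, t = 1); each new remainder r_{k+1} = r_{k-1} − q_k·r_k inherits s_{k+1} = s_{k-1} − q_k·s_k, t_{k+1} = t_{k-1} − q_k·t_k, so r_k = a·s_k + b·t_k at every step:
  q = 1: r = 90, s = 1 − 1·0 = 1, t = 0 − 1·1 = -1  (check: 319·1 + 229·(-1) = 90)
  q = 2: r = 49, s = 0 − 2·1 = -2, t = 1 − 2·(-1) = 3  (check: 319·(-2) + 229·3 = 49)
  q = 1: r = 41, s = 1 − 1·(-2) = 3, t = -1 − 1·3 = -4  (check: 319·3 + 229·(-4) = 41)
  q = 1: r = 8, s = -2 − 1·3 = -5, t = 3 − 1·(-4) = 7  (check: 319·(-5) + 229·7 = 8)
  q = 5: r = 1, s = 3 − 5·(-5) = 28, t = -4 − 5·7 = -39  (check: 319·28 + 229·(-39) = 1)
The row with r = 1 (the gcd) gives the Bezout coefficients s = 28, t = -39.
Result: 319 · (28) + 229 · (-39) = 1.

gcd(319, 229) = 1; s = 28, t = -39 (check: 319·28 + 229·(-39) = 1).


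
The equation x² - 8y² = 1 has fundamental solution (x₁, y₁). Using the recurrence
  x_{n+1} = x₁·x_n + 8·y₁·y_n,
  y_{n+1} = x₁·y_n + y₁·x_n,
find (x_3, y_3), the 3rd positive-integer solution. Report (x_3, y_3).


Step 1: Find the fundamental solution (x₁, y₁) of x² - 8y² = 1.
  Expand √8 as a continued fraction. a₀ = ⌊√8⌋ = 2; iterate m_{k+1} = d_k·a_k − m_k, d_{k+1} = (8 − m_{k+1}²)/d_k, a_{k+1} = ⌊(a₀ + m_{k+1})/d_{k+1}⌋ (starting m₀ = 0, d₀ = 1), with convergents p_k = a_k·p_{k-1} + p_{k-2}, q_k = a_k·q_{k-1} + q_{k-2} (p₋₁ = 1, q₋₁ = 0):
  k = 0: a₀ = 2; p₀/q₀ = 2/1; p₀² − 8·q₀² = 4 − 8 = -4.
  k = 1: m = 2, d = 4, a = ⌊(2 + 2)/4⌋ = 1; p/q = (1·2 + 1)/(1·1 + 0) = 3/1; p² − 8·q² = 9 − 8 = 1.
  The first convergent with p² − 8·q² = 1 gives the fundamental solution (x₁, y₁) = (3, 1).
Step 2: Apply the recurrence (x_{n+1}, y_{n+1}) = (x₁x_n + 8y₁y_n, x₁y_n + y₁x_n) repeatedly.
  From (x_1, y_1) = (3, 1): x_2 = 3·3 + 8·1·1 = 17; y_2 = 3·1 + 1·3 = 6.
  From (x_2, y_2) = (17, 6): x_3 = 3·17 + 8·1·6 = 99; y_3 = 3·6 + 1·17 = 35.
Step 3: Verify x_3² - 8·y_3² = 9801 - 9800 = 1 (should be 1). ✓

(x_1, y_1) = (3, 1); (x_3, y_3) = (99, 35).


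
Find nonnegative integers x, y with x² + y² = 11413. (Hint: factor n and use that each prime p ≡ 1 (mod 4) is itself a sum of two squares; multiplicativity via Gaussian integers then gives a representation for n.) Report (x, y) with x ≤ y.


Step 1: Factor n = 11413 = 101 · 113.
Step 2: Check the mod-4 condition on each prime factor: 101 ≡ 1 (mod 4), exponent 1; 113 ≡ 1 (mod 4), exponent 1.
All primes ≡ 3 (mod 4) appear to even exponent (or don't appear), so by the two-squares theorem n IS expressible as a sum of two squares.
Step 3: Build a representation. Here n = 101 · 113 is a product of primes ≡ 1 (mod 4). Each prime p ≡ 1 (mod 4) is itself a sum of two squares; find a² by testing p − a² for a perfect square:
  101: 101 − 1² = 100 = 10² ⇒ 101 = 1² + 10².
  113: 113 − 1² = 112, 113 − 2² = 109, 113 − 3² = 104, 113 − 4² = 97, 113 − 5² = 88, 113 − 6² = 77, 113 − 7² = 64 = 8² ⇒ 113 = 7² + 8².
  Combine using the Brahmagupta–Fibonacci identity (a² + b²)(c² + d²) = (ac − bd)² + (ad + bc)² = (ac + bd)² + (ad − bc)²:
  101 · 113 = 11413: from (1² + 10²)(7² + 8²), take (1·7 − 10·8, 1·8 + 10·7) = (7 − 80, 8 + 70) = (-73, 78); dropping signs (only squares matter) gives (73, 78); check 73² + 78² = 5329 + 6084 = 11413 ✓.
Step 4: Order so x ≤ y and verify: 73² + 78² = 5329 + 6084 = 11413 = n. ✓

n = 11413 = 73² + 78² (one valid representation with x ≤ y).


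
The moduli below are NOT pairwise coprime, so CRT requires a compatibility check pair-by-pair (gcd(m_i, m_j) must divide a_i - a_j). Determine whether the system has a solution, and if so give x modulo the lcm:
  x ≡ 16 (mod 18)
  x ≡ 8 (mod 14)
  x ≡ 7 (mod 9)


Moduli 18, 14, 9 are not pairwise coprime, so CRT works modulo lcm(m_i) when all pairwise compatibility conditions hold.
Pairwise compatibility: gcd(m_i, m_j) must divide a_i - a_j for every pair.
Merge one congruence at a time:
  Start: x ≡ 16 (mod 18).
  Combine with x ≡ 8 (mod 14): gcd(18, 14) = 2; 8 - 16 = -8, which IS divisible by 2, so compatible.
    Write x = 16 + 18·t and substitute into x ≡ 8 (mod 14): 18·t ≡ 8 − 16 = -8 (mod 14).
    Divide the congruence (and modulus) by g = 2: 9·t ≡ -4 (mod 7).
    Reduce coefficients mod 7: 2·t ≡ 3 (mod 7).
    The inverse of 2 mod 7 is 4 (since 2·4 = 8 = 1·7 + 1), so t ≡ 4·3 = 12 ≡ 5 (mod 7).
    Then x = 16 + 18·5 = 106, valid modulo lcm(18, 14) = 126: x ≡ 106 (mod 126).
  Combine with x ≡ 7 (mod 9): gcd(126, 9) = 9; 7 - 106 = -99, which IS divisible by 9, so compatible.
    Write x = 106 + 126·t and substitute into x ≡ 7 (mod 9): 126·t ≡ 7 − 106 = -99 (mod 9).
    Divide the congruence (and modulus) by g = 9: 14·t ≡ -11 (mod 1).
    Modulo 1 every t works; take t = 0.
    Then x = 106 + 126·0 = 106, valid modulo lcm(126, 9) = 126: x ≡ 106 (mod 126).
Verify: 106 mod 18 = 16, 106 mod 14 = 8, 106 mod 9 = 7.

x ≡ 106 (mod 126).


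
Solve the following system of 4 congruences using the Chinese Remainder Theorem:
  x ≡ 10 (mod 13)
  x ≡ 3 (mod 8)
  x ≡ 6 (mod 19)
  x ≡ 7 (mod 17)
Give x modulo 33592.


Product of moduli M = 13 · 8 · 19 · 17 = 33592.
Merge one congruence at a time:
  Start: x ≡ 10 (mod 13).
  Combine with x ≡ 3 (mod 8); new modulus lcm = 104.
    Write x = 10 + 13·t and substitute into x ≡ 3 (mod 8): 13·t ≡ 3 − 10 = -7 (mod 8).
    Reduce coefficients mod 8: 5·t ≡ 1 (mod 8).
    The inverse of 5 mod 8 is 5 (since 5·5 = 25 = 3·8 + 1), so t ≡ 5·1 = 5 ≡ 5 (mod 8).
    Then x = 10 + 13·5 = 75, valid modulo lcm(13, 8) = 104: x ≡ 75 (mod 104).
  Combine with x ≡ 6 (mod 19); new modulus lcm = 1976.
    Write x = 75 + 104·t and substitute into x ≡ 6 (mod 19): 104·t ≡ 6 − 75 = -69 (mod 19).
    Reduce coefficients mod 19: 9·t ≡ 7 (mod 19).
    The inverse of 9 mod 19 is 17 (since 9·17 = 153 = 8·19 + 1), so t ≡ 17·7 = 119 ≡ 5 (mod 19).
    Then x = 75 + 104·5 = 595, valid modulo lcm(104, 19) = 1976: x ≡ 595 (mod 1976).
  Combine with x ≡ 7 (mod 17); new modulus lcm = 33592.
    Write x = 595 + 1976·t and substitute into x ≡ 7 (mod 17): 1976·t ≡ 7 − 595 = -588 (mod 17).
    Reduce coefficients mod 17: 4·t ≡ 7 (mod 17).
    The inverse of 4 mod 17 is 13 (since 4·13 = 52 = 3·17 + 1), so t ≡ 13·7 = 91 ≡ 6 (mod 17).
    Then x = 595 + 1976·6 = 12451, valid modulo lcm(1976, 17) = 33592: x ≡ 12451 (mod 33592).
Verify against each original: 12451 mod 13 = 10, 12451 mod 8 = 3, 12451 mod 19 = 6, 12451 mod 17 = 7.

x ≡ 12451 (mod 33592).


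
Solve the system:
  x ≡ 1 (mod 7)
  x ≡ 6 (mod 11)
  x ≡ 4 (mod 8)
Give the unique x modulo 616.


Moduli 7, 11, 8 are pairwise coprime; by CRT there is a unique solution modulo M = 7 · 11 · 8 = 616.
Solve pairwise, accumulating the modulus:
  Start with x ≡ 1 (mod 7).
  Combine with x ≡ 6 (mod 11): since gcd(7, 11) = 1, we get a unique residue mod 77.
    Write x = 1 + 7·t and substitute into x ≡ 6 (mod 11): 7·t ≡ 6 − 1 = 5 (mod 11).
    The inverse of 7 mod 11 is 8 (since 7·8 = 56 = 5·11 + 1), so t ≡ 8·5 = 40 ≡ 7 (mod 11).
    Then x = 1 + 7·7 = 50, valid modulo lcm(7, 11) = 77: x ≡ 50 (mod 77).
  Combine with x ≡ 4 (mod 8): since gcd(77, 8) = 1, we get a unique residue mod 616.
    Write x = 50 + 77·t and substitute into x ≡ 4 (mod 8): 77·t ≡ 4 − 50 = -46 (mod 8).
    Reduce coefficients mod 8: 5·t ≡ 2 (mod 8).
    The inverse of 5 mod 8 is 5 (since 5·5 = 25 = 3·8 + 1), so t ≡ 5·2 = 10 ≡ 2 (mod 8).
    Then x = 50 + 77·2 = 204, valid modulo lcm(77, 8) = 616: x ≡ 204 (mod 616).
Verify: 204 mod 7 = 1 ✓, 204 mod 11 = 6 ✓, 204 mod 8 = 4 ✓.

x ≡ 204 (mod 616).
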